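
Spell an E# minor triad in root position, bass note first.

E#, G#, B#

E# minor is E#–G#–B#. Root position puts the root (E#) in the bass, with the remaining tones above: E#, G#, B#.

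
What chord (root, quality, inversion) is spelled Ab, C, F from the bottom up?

F minor, first inversion

The distinct note names are Ab, C, F. Stacked in thirds they read F–Ab–C, which is a minor triad on F.
Ab is the third of F minor; third in the bass means first inversion (figured bass 6).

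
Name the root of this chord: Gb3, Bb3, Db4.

The distinct letter names are Gb, Bb, Db. Arranged as a stack of thirds they read Gb–Bb–Db, so Gb is the root (a Gb major triad).

Gb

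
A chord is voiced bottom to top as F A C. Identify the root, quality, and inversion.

The distinct note names are F, A, C. Stacked in thirds they read F–A–C, which is a major triad on F.
F is the root of F major; root in the bass means root position (figured bass 5/3).

F major, root position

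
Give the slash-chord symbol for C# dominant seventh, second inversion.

C#7/G#

Second inversion of C# dominant seventh has the fifth (G#) in the bass. As a slash chord: C#7/G#.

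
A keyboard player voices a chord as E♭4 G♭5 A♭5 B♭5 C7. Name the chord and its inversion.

Ab dominant ninth, second inversion

Reducing to letter names: Eb, Gb, Ab, Bb, C. These stack in thirds as Ab–C–Eb–Gb–Bb — an Ab dominant ninth chord.
The lowest note is Eb, the fifth of the chord, so this is second inversion.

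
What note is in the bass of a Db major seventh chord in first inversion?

In first inversion the third is lowest. For Db major seventh (Db–F–Ab–C) that is F.

F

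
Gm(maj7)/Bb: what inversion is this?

first inversion

Gm(maj7)/Bb means G minor-major seventh with Bb in the bass. Bb is the third of G minor-major seventh (G–Bb–D–F#), so this is first inversion.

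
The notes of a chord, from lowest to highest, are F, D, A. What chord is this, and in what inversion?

D minor, first inversion

The distinct note names are F, D, A. Stacked in thirds they read D–F–A, which is a minor triad on D.
With the third (F) in the bass, the chord is in first inversion (figured bass 6).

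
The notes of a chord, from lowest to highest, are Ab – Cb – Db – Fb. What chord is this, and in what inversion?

The pitch classes Ab, Cb, Db, Fb arrange in thirds as Db–Fb–Ab–Cb: a Db minor seventh chord.
With the fifth (Ab) in the bass, the chord is in second inversion (figured bass 4/3).

Db minor seventh, second inversion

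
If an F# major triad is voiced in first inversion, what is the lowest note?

F# major is F#–A#–C#. First inversion places the third in the bass: A#.

A#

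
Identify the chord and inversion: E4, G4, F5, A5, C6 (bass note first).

F major ninth, third inversion

The distinct note names are E, G, F, A, C. Stacked in thirds they read F–A–C–E–G, which is a major ninth chord on F.
With the seventh (E) in the bass, the chord is in third inversion.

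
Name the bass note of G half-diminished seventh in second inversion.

In second inversion the fifth is lowest. For G half-diminished seventh (G–Bb–Db–F) that is Db.

Db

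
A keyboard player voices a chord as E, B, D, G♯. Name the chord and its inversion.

E dominant seventh, root position

The distinct note names are E, B, D, G#. Stacked in thirds they read E–G#–B–D, which is a dominant seventh chord on E.
E is the root of E dominant seventh; root in the bass means root position (figured bass 7).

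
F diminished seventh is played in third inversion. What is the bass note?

The seventh of F diminished seventh (F–Ab–Cb–Ebb) is Ebb; that is the bass in third inversion.

Ebb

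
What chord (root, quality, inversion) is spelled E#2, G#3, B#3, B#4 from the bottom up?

The distinct note names are E#, G#, B#. Stacked in thirds they read E#–G#–B#, which is a minor triad on E#.
With the root (E#) in the bass, the chord is in root position (figured bass 5/3).

E# minor, root position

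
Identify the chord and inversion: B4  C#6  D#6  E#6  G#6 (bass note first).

C# dominant ninth, third inversion

The distinct note names are B, C#, D#, E#, G#. Stacked in thirds they read C#–E#–G#–B–D#, which is a dominant ninth chord on C#.
B is the seventh of C# dominant ninth; seventh in the bass means third inversion.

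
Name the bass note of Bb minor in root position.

Bb

In root position the root is lowest. For Bb minor (Bb–Db–F) that is Bb.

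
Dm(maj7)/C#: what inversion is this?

third inversion

Dm(maj7)/C# means D minor-major seventh with C# in the bass. C# is the seventh of D minor-major seventh (D–F–A–C#), so this is third inversion.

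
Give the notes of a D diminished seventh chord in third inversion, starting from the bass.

Cb, D, F, Ab

D diminished seventh is D–F–Ab–Cb. Third inversion puts the seventh (Cb) in the bass, with the remaining tones above: Cb, D, F, Ab.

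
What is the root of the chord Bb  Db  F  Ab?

The distinct letter names are Bb, Db, F, Ab. Arranged as a stack of thirds they read Bb–Db–F–Ab, so Bb is the root (a Bb minor seventh chord).

Bb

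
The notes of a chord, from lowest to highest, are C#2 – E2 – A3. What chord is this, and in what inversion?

A major, first inversion

The pitch classes C#, E, A arrange in thirds as A–C#–E: an A major triad.
C# is the third of A major; third in the bass means first inversion (figured bass 6).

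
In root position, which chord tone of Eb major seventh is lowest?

Eb

The root of Eb major seventh (Eb–G–Bb–D) is Eb; that is the bass in root position.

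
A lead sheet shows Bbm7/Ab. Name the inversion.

Bbm7/Ab means Bb minor seventh with Ab in the bass. Ab is the seventh of Bb minor seventh (Bb–Db–F–Ab), so this is third inversion.

third inversion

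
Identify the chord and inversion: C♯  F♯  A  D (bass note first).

The pitch classes C#, F#, A, D arrange in thirds as D–F#–A–C#: a D major seventh chord.
The lowest note is C#, the seventh of the chord, so this is third inversion (figured bass 4/2).

D major seventh, third inversion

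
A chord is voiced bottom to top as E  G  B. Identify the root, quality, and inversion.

Reducing to letter names: E, G, B. These stack in thirds as E–G–B — an E minor triad.
The lowest note is E, the root of the chord, so this is root position (figured bass 5/3).

E minor, root position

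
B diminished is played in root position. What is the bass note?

B

In root position the root is lowest. For B diminished (B–D–F) that is B.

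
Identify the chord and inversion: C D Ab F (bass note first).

The pitch classes C, D, Ab, F arrange in thirds as D–F–Ab–C: a D half-diminished seventh chord.
The lowest note is C, the seventh of the chord, so this is third inversion (figured bass 4/2).

D half-diminished seventh, third inversion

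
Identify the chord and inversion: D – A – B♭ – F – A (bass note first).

The distinct note names are D, A, Bb, F. Stacked in thirds they read Bb–D–F–A, which is a major seventh chord on Bb.
D is the third of Bb major seventh; third in the bass means first inversion (figured bass 6/5).

Bb major seventh, first inversion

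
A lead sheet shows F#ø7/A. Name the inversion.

first inversion

F#ø7/A means F# half-diminished seventh with A in the bass. A is the third of F# half-diminished seventh (F#–A–C–E), so this is first inversion.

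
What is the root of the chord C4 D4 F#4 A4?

D

The distinct letter names are C, D, F#, A. Arranged as a stack of thirds they read D–F#–A–C, so D is the root (a D dominant seventh chord).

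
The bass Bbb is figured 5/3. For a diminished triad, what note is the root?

Bbb

The figures 5/3 mean the root of the chord is in the bass. If Bbb is the root of a diminished triad, the root is Bbb (chord tones Bbb–Dbb–Fbb).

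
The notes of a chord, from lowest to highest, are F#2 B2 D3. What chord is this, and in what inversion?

B minor, second inversion

The pitch classes F#, B, D arrange in thirds as B–D–F#: a B minor triad.
With the fifth (F#) in the bass, the chord is in second inversion (figured bass 6/4).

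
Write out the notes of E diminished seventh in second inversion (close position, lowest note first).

The chord tones are E–G–Bb–Db. With the fifth (Bb) lowest for second inversion: Bb, Db, E, G.

Bb, Db, E, G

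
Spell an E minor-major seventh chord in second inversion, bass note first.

B, D#, E, G

The chord tones are E–G–B–D#. With the fifth (B) lowest for second inversion: B, D#, E, G.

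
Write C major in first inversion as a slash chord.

Cmaj/E

First inversion of C major has the third (E) in the bass. As a slash chord: Cmaj/E.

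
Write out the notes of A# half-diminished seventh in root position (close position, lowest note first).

A#, C#, E, G#

The chord tones are A#–C#–E–G#. With the root (A#) lowest for root position: A#, C#, E, G#.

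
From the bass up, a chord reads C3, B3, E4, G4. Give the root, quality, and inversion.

C major seventh, root position

The pitch classes C, B, E, G arrange in thirds as C–E–G–B: a C major seventh chord.
The lowest note is C, the root of the chord, so this is root position (figured bass 7).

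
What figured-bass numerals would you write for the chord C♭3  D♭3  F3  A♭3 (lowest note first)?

4/2

The notes Cb, Db, F, Ab stack in thirds as Db–F–Ab–Cb — a Db dominant seventh chord. The bass Cb is the seventh, so this is third inversion: figured 4/2.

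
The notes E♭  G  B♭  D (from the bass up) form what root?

Reordering Eb, G, Bb, D into stacked thirds gives Eb–G–Bb–D; the bottom of that stack, Eb, is the root.

Eb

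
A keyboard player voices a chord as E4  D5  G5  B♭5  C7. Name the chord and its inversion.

The pitch classes E, D, G, Bb, C arrange in thirds as C–E–G–Bb–D: a C dominant ninth chord.
E is the third of C dominant ninth; third in the bass means first inversion.

C dominant ninth, first inversion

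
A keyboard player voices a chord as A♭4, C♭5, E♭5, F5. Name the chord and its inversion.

The distinct note names are Ab, Cb, Eb, F. Stacked in thirds they read F–Ab–Cb–Eb, which is a half-diminished seventh chord on F.
The lowest note is Ab, the third of the chord, so this is first inversion (figured bass 6/5).

F half-diminished seventh, first inversion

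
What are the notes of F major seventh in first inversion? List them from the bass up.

A, C, E, F

Spelling F major seventh: F–A–C–E. In first inversion the third is bass, giving A, C, E, F from the bottom.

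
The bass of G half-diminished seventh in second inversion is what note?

Db

The fifth of G half-diminished seventh (G–Bb–Db–F) is Db; that is the bass in second inversion.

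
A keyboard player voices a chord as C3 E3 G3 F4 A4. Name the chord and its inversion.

Reducing to letter names: C, E, G, F, A. These stack in thirds as F–A–C–E–G — an F major ninth chord.
The lowest note is C, the fifth of the chord, so this is second inversion.

F major ninth, second inversion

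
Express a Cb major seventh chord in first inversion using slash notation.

First inversion of Cb major seventh has the third (Eb) in the bass. As a slash chord: Cbmaj7/Eb.

Cbmaj7/Eb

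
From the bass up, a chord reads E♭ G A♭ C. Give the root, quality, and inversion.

Ab major seventh, second inversion

Reducing to letter names: Eb, G, Ab, C. These stack in thirds as Ab–C–Eb–G — an Ab major seventh chord.
With the fifth (Eb) in the bass, the chord is in second inversion (figured bass 4/3).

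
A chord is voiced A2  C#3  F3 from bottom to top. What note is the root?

F

A, C#, F are the tones of an F augmented triad (F–A–C#), making F the root.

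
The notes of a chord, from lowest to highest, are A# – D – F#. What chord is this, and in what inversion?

Reducing to letter names: A#, D, F#. These stack in thirds as D–F#–A# — a D augmented triad.
A# is the fifth of D augmented; fifth in the bass means second inversion (figured bass 6/4).

D augmented, second inversion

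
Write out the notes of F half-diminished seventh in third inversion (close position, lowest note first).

Eb, F, Ab, Cb

The chord tones are F–Ab–Cb–Eb. With the seventh (Eb) lowest for third inversion: Eb, F, Ab, Cb.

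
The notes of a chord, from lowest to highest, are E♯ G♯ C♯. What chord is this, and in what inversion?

C# major, first inversion

The pitch classes E#, G#, C# arrange in thirds as C#–E#–G#: a C# major triad.
With the third (E#) in the bass, the chord is in first inversion (figured bass 6).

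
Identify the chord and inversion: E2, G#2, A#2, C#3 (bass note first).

Reducing to letter names: E, G#, A#, C#. These stack in thirds as A#–C#–E–G# — an A# half-diminished seventh chord.
The lowest note is E, the fifth of the chord, so this is second inversion (figured bass 4/3).

A# half-diminished seventh, second inversion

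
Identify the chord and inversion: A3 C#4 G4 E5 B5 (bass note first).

A dominant ninth, root position

The pitch classes A, C#, G, E, B arrange in thirds as A–C#–E–G–B: an A dominant ninth chord.
The lowest note is A, the root of the chord, so this is root position.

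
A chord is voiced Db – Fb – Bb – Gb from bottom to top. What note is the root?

Gb

Reordering Db, Fb, Bb, Gb into stacked thirds gives Gb–Bb–Db–Fb; the bottom of that stack, Gb, is the root.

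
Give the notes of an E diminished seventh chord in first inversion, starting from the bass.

G, Bb, Db, E

The chord tones are E–G–Bb–Db. With the third (G) lowest for first inversion: G, Bb, Db, E.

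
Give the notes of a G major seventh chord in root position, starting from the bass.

The chord tones are G–B–D–F#. With the root (G) lowest for root position: G, B, D, F#.

G, B, D, F#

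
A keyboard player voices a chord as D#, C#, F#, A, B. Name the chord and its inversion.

The pitch classes D#, C#, F#, A, B arrange in thirds as B–D#–F#–A–C#: a B dominant ninth chord.
With the third (D#) in the bass, the chord is in first inversion.

B dominant ninth, first inversion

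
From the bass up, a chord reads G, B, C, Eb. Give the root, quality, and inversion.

Reducing to letter names: G, B, C, Eb. These stack in thirds as C–Eb–G–B — a C minor-major seventh chord.
G is the fifth of C minor-major seventh; fifth in the bass means second inversion (figured bass 4/3).

C minor-major seventh, second inversion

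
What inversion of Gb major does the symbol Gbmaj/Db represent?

Gbmaj/Db means Gb major with Db in the bass. Db is the fifth of Gb major (Gb–Bb–Db), so this is second inversion.

second inversion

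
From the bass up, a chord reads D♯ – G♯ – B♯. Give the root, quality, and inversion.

G# major, second inversion

The distinct note names are D#, G#, B#. Stacked in thirds they read G#–B#–D#, which is a major triad on G#.
D# is the fifth of G# major; fifth in the bass means second inversion (figured bass 6/4).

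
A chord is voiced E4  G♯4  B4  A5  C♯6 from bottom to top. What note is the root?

A

The distinct letter names are E, G#, B, A, C#. Arranged as a stack of thirds they read A–C#–E–G#–B, so A is the root (an A major ninth chord).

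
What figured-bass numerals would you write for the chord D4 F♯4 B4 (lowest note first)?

The notes D, F#, B stack in thirds as B–D–F# — a B minor triad. The bass D is the third, so this is first inversion: figured 6.

6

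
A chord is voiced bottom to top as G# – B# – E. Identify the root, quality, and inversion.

Reducing to letter names: G#, B#, E. These stack in thirds as E–G#–B# — an E augmented triad.
With the third (G#) in the bass, the chord is in first inversion (figured bass 6).

E augmented, first inversion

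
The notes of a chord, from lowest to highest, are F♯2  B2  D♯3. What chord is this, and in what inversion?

B major, second inversion

Reducing to letter names: F#, B, D#. These stack in thirds as B–D#–F# — a B major triad.
F# is the fifth of B major; fifth in the bass means second inversion (figured bass 6/4).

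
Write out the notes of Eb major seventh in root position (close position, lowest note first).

The chord tones are Eb–G–Bb–D. With the root (Eb) lowest for root position: Eb, G, Bb, D.

Eb, G, Bb, D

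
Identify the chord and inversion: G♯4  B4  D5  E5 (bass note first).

E dominant seventh, first inversion

The distinct note names are G#, B, D, E. Stacked in thirds they read E–G#–B–D, which is a dominant seventh chord on E.
With the third (G#) in the bass, the chord is in first inversion (figured bass 6/5).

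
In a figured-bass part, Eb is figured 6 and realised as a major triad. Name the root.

The figures 6 mean the third of the chord is in the bass. If Eb is the third of a major triad, the root is Cb (chord tones Cb–Eb–Gb).

Cb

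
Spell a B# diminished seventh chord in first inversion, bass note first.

B# diminished seventh is B#–D#–F#–A. First inversion puts the third (D#) in the bass, with the remaining tones above: D#, F#, A, B#.

D#, F#, A, B#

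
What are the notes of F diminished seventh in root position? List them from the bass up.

F, Ab, Cb, Ebb

F diminished seventh is F–Ab–Cb–Ebb. Root position puts the root (F) in the bass, with the remaining tones above: F, Ab, Cb, Ebb.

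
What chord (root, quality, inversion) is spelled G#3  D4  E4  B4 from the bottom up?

E dominant seventh, first inversion

The distinct note names are G#, D, E, B. Stacked in thirds they read E–G#–B–D, which is a dominant seventh chord on E.
With the third (G#) in the bass, the chord is in first inversion (figured bass 6/5).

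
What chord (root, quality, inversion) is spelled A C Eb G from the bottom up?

A half-diminished seventh, root position

Reducing to letter names: A, C, Eb, G. These stack in thirds as A–C–Eb–G — an A half-diminished seventh chord.
With the root (A) in the bass, the chord is in root position (figured bass 7).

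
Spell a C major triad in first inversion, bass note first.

E, G, C

C major is C–E–G. First inversion puts the third (E) in the bass, with the remaining tones above: E, G, C.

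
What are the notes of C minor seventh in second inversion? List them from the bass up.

The chord tones are C–Eb–G–Bb. With the fifth (G) lowest for second inversion: G, Bb, C, Eb.

G, Bb, C, Eb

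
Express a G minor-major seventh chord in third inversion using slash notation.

Third inversion of G minor-major seventh has the seventh (F#) in the bass. As a slash chord: Gm(maj7)/F#.

Gm(maj7)/F#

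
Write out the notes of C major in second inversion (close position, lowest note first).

G, C, E

Spelling C major: C–E–G. In second inversion the fifth is bass, giving G, C, E from the bottom.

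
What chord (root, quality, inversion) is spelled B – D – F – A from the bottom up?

Reducing to letter names: B, D, F, A. These stack in thirds as B–D–F–A — a B half-diminished seventh chord.
B is the root of B half-diminished seventh; root in the bass means root position (figured bass 7).

B half-diminished seventh, root position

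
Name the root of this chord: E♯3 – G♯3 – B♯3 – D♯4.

E#, G#, B#, D# are the tones of an E# minor seventh chord (E#–G#–B#–D#), making E# the root.

E#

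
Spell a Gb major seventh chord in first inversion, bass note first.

Gb major seventh is Gb–Bb–Db–F. First inversion puts the third (Bb) in the bass, with the remaining tones above: Bb, Db, F, Gb.

Bb, Db, F, Gb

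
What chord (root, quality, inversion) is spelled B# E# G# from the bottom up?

The distinct note names are B#, E#, G#. Stacked in thirds they read E#–G#–B#, which is a minor triad on E#.
The lowest note is B#, the fifth of the chord, so this is second inversion (figured bass 6/4).

E# minor, second inversion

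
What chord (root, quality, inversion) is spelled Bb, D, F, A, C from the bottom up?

Bb major ninth, root position

The pitch classes Bb, D, F, A, C arrange in thirds as Bb–D–F–A–C: a Bb major ninth chord.
The lowest note is Bb, the root of the chord, so this is root position.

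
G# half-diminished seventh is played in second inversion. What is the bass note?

The fifth of G# half-diminished seventh (G#–B–D–F#) is D; that is the bass in second inversion.

D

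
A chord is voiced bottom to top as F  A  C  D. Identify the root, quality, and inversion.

D minor seventh, first inversion

The distinct note names are F, A, C, D. Stacked in thirds they read D–F–A–C, which is a minor seventh chord on D.
With the third (F) in the bass, the chord is in first inversion (figured bass 6/5).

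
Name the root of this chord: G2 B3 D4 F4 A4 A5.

G

The distinct letter names are G, B, D, F, A. Arranged as a stack of thirds they read G–B–D–F–A, so G is the root (a G dominant ninth chord).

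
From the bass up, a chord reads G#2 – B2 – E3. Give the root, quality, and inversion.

Reducing to letter names: G#, B, E. These stack in thirds as E–G#–B — an E major triad.
G# is the third of E major; third in the bass means first inversion (figured bass 6).

E major, first inversion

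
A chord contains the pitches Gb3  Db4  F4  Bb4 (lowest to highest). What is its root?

The distinct letter names are Gb, Db, F, Bb. Arranged as a stack of thirds they read Gb–Bb–Db–F, so Gb is the root (a Gb major seventh chord).

Gb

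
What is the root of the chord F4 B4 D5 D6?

B

F, B, D are the tones of a B diminished triad (B–D–F), making B the root.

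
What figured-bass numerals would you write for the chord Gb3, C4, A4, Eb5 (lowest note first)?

4/2

The notes Gb, C, A, Eb stack in thirds as A–C–Eb–Gb — an A diminished seventh chord. The bass Gb is the seventh, so this is third inversion: figured 4/2.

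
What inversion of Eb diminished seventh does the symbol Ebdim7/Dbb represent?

Ebdim7/Dbb means Eb diminished seventh with Dbb in the bass. Dbb is the seventh of Eb diminished seventh (Eb–Gb–Bbb–Dbb), so this is third inversion.

third inversion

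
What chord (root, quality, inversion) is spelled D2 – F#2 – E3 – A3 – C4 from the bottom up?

The distinct note names are D, F#, E, A, C. Stacked in thirds they read D–F#–A–C–E, which is a dominant ninth chord on D.
D is the root of D dominant ninth; root in the bass means root position.

D dominant ninth, root position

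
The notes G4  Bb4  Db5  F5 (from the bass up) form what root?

G

Reordering G, Bb, Db, F into stacked thirds gives G–Bb–Db–F; the bottom of that stack, G, is the root.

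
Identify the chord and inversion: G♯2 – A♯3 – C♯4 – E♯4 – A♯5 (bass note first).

A# minor seventh, third inversion

The pitch classes G#, A#, C#, E# arrange in thirds as A#–C#–E#–G#: an A# minor seventh chord.
The lowest note is G#, the seventh of the chord, so this is third inversion (figured bass 4/2).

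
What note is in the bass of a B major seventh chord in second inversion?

B major seventh is B–D#–F#–A#. Second inversion places the fifth in the bass: F#.

F#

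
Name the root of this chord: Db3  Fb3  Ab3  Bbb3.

Bbb

The distinct letter names are Db, Fb, Ab, Bbb. Arranged as a stack of thirds they read Bbb–Db–Fb–Ab, so Bbb is the root (a Bbb major seventh chord).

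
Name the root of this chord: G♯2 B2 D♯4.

G#

G#, B, D# are the tones of a G# minor triad (G#–B–D#), making G# the root.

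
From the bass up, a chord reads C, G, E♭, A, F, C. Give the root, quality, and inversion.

F dominant ninth, second inversion

Reducing to letter names: C, G, Eb, A, F. These stack in thirds as F–A–C–Eb–G — an F dominant ninth chord.
The lowest note is C, the fifth of the chord, so this is second inversion.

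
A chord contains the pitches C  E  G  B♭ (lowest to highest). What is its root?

C

Reordering C, E, G, Bb into stacked thirds gives C–E–G–Bb; the bottom of that stack, C, is the root.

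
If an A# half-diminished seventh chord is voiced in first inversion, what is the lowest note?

C#

A# half-diminished seventh is A#–C#–E–G#. First inversion places the third in the bass: C#.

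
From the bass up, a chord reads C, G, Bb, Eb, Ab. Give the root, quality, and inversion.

Reducing to letter names: C, G, Bb, Eb, Ab. These stack in thirds as Ab–C–Eb–G–Bb — an Ab major ninth chord.
The lowest note is C, the third of the chord, so this is first inversion.

Ab major ninth, first inversion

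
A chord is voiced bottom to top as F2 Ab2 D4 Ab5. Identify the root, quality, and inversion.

D diminished, first inversion

The pitch classes F, Ab, D arrange in thirds as D–F–Ab: a D diminished triad.
F is the third of D diminished; third in the bass means first inversion (figured bass 6).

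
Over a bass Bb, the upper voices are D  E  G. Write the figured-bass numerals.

The notes Bb, D, E, G stack in thirds as E–G–Bb–D — an E half-diminished seventh chord. The bass Bb is the fifth, so this is second inversion: figured 4/3.

4/3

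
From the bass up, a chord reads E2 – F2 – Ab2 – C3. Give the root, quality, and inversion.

The distinct note names are E, F, Ab, C. Stacked in thirds they read F–Ab–C–E, which is a minor-major seventh chord on F.
E is the seventh of F minor-major seventh; seventh in the bass means third inversion (figured bass 4/2).

F minor-major seventh, third inversion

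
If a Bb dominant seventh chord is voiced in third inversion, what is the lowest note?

In third inversion the seventh is lowest. For Bb dominant seventh (Bb–D–F–Ab) that is Ab.

Ab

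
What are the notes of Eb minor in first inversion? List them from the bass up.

The chord tones are Eb–Gb–Bb. With the third (Gb) lowest for first inversion: Gb, Bb, Eb.

Gb, Bb, Eb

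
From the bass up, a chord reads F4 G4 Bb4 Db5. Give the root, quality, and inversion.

The distinct note names are F, G, Bb, Db. Stacked in thirds they read G–Bb–Db–F, which is a half-diminished seventh chord on G.
F is the seventh of G half-diminished seventh; seventh in the bass means third inversion (figured bass 4/2).

G half-diminished seventh, third inversion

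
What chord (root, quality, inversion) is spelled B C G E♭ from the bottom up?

C minor-major seventh, third inversion

The pitch classes B, C, G, Eb arrange in thirds as C–Eb–G–B: a C minor-major seventh chord.
B is the seventh of C minor-major seventh; seventh in the bass means third inversion (figured bass 4/2).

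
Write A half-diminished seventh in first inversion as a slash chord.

Aø7/C

First inversion of A half-diminished seventh has the third (C) in the bass. As a slash chord: Aø7/C.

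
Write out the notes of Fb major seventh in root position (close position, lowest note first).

Fb major seventh is Fb–Ab–Cb–Eb. Root position puts the root (Fb) in the bass, with the remaining tones above: Fb, Ab, Cb, Eb.

Fb, Ab, Cb, Eb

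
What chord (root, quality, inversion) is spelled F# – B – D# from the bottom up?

B major, second inversion

Reducing to letter names: F#, B, D#. These stack in thirds as B–D#–F# — a B major triad.
The lowest note is F#, the fifth of the chord, so this is second inversion (figured bass 6/4).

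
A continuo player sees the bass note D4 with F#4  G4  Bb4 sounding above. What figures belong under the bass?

4/3

The notes D, F#, G, Bb stack in thirds as G–Bb–D–F# — a G minor-major seventh chord. The bass D is the fifth, so this is second inversion: figured 4/3.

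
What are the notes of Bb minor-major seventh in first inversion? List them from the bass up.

Bb minor-major seventh is Bb–Db–F–A. First inversion puts the third (Db) in the bass, with the remaining tones above: Db, F, A, Bb.

Db, F, A, Bb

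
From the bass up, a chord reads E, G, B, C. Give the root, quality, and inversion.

The distinct note names are E, G, B, C. Stacked in thirds they read C–E–G–B, which is a major seventh chord on C.
With the third (E) in the bass, the chord is in first inversion (figured bass 6/5).

C major seventh, first inversion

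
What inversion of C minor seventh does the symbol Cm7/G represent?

Cm7/G means C minor seventh with G in the bass. G is the fifth of C minor seventh (C–Eb–G–Bb), so this is second inversion.

second inversion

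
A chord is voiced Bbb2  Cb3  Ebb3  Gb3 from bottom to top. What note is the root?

The distinct letter names are Bbb, Cb, Ebb, Gb. Arranged as a stack of thirds they read Cb–Ebb–Gb–Bbb, so Cb is the root (a Cb minor seventh chord).

Cb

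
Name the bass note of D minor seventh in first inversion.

F

D minor seventh is D–F–A–C. First inversion places the third in the bass: F.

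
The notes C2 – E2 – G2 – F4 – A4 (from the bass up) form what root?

C, E, G, F, A are the tones of an F major ninth chord (F–A–C–E–G), making F the root.

F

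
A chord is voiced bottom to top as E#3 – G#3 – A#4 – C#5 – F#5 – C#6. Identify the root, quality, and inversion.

F# major ninth, third inversion

The pitch classes E#, G#, A#, C#, F# arrange in thirds as F#–A#–C#–E#–G#: an F# major ninth chord.
The lowest note is E#, the seventh of the chord, so this is third inversion.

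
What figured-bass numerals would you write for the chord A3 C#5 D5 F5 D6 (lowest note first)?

The notes A, C#, D, F stack in thirds as D–F–A–C# — a D minor-major seventh chord. The bass A is the fifth, so this is second inversion: figured 4/3.

4/3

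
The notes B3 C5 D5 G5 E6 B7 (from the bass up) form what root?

C

The distinct letter names are B, C, D, G, E. Arranged as a stack of thirds they read C–E–G–B–D, so C is the root (a C major ninth chord).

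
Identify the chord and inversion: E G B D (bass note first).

Reducing to letter names: E, G, B, D. These stack in thirds as E–G–B–D — an E minor seventh chord.
With the root (E) in the bass, the chord is in root position (figured bass 7).

E minor seventh, root position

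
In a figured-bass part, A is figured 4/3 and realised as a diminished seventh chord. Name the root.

The figures 4/3 mean the fifth of the chord is in the bass. If A is the fifth of a diminished seventh chord, the root is D# (chord tones D#–F#–A–C).

D#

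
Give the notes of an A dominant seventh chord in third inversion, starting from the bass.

Spelling A dominant seventh: A–C#–E–G. In third inversion the seventh is bass, giving G, A, C#, E from the bottom.

G, A, C#, E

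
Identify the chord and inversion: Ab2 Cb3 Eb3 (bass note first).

Ab minor, root position

The distinct note names are Ab, Cb, Eb. Stacked in thirds they read Ab–Cb–Eb, which is a minor triad on Ab.
Ab is the root of Ab minor; root in the bass means root position (figured bass 5/3).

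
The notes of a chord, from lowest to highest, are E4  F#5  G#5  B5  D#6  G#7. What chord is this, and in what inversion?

E major ninth, root position

Reducing to letter names: E, F#, G#, B, D#. These stack in thirds as E–G#–B–D#–F# — an E major ninth chord.
The lowest note is E, the root of the chord, so this is root position.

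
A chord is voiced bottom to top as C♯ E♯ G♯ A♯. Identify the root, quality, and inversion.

The pitch classes C#, E#, G#, A# arrange in thirds as A#–C#–E#–G#: an A# minor seventh chord.
With the third (C#) in the bass, the chord is in first inversion (figured bass 6/5).

A# minor seventh, first inversion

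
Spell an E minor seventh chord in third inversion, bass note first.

D, E, G, B

Spelling E minor seventh: E–G–B–D. In third inversion the seventh is bass, giving D, E, G, B from the bottom.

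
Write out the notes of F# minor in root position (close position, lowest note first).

The chord tones are F#–A–C#. With the root (F#) lowest for root position: F#, A, C#.

F#, A, C#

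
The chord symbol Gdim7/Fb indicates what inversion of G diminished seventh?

Gdim7/Fb means G diminished seventh with Fb in the bass. Fb is the seventh of G diminished seventh (G–Bb–Db–Fb), so this is third inversion.

third inversion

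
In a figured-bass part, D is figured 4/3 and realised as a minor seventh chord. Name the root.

The figures 4/3 mean the fifth of the chord is in the bass. If D is the fifth of a minor seventh chord, the root is G (chord tones G–Bb–D–F).

G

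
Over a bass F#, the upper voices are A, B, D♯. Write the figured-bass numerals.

4/3

The notes F#, A, B, D# stack in thirds as B–D#–F#–A — a B dominant seventh chord. The bass F# is the fifth, so this is second inversion: figured 4/3.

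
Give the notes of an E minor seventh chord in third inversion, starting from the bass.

D, E, G, B

Spelling E minor seventh: E–G–B–D. In third inversion the seventh is bass, giving D, E, G, B from the bottom.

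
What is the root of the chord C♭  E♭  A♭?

Reordering Cb, Eb, Ab into stacked thirds gives Ab–Cb–Eb; the bottom of that stack, Ab, is the root.

Ab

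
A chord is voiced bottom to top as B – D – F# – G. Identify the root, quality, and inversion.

The distinct note names are B, D, F#, G. Stacked in thirds they read G–B–D–F#, which is a major seventh chord on G.
The lowest note is B, the third of the chord, so this is first inversion (figured bass 6/5).

G major seventh, first inversion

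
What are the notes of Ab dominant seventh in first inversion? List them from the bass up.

C, Eb, Gb, Ab

The chord tones are Ab–C–Eb–Gb. With the third (C) lowest for first inversion: C, Eb, Gb, Ab.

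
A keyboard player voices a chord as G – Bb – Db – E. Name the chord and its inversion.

E diminished seventh, first inversion

Reducing to letter names: G, Bb, Db, E. These stack in thirds as E–G–Bb–Db — an E diminished seventh chord.
G is the third of E diminished seventh; third in the bass means first inversion (figured bass 6/5).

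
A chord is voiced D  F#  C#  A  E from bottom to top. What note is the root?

D

Reordering D, F#, C#, A, E into stacked thirds gives D–F#–A–C#–E; the bottom of that stack, D, is the root.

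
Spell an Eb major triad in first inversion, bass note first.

Spelling Eb major: Eb–G–Bb. In first inversion the third is bass, giving G, Bb, Eb from the bottom.

G, Bb, Eb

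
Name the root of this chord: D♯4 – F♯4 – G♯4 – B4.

G#

The distinct letter names are D#, F#, G#, B. Arranged as a stack of thirds they read G#–B–D#–F#, so G# is the root (a G# minor seventh chord).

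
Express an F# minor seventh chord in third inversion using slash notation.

F#m7/E

Third inversion of F# minor seventh has the seventh (E) in the bass. As a slash chord: F#m7/E.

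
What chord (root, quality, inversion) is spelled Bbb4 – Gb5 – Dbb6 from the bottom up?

The distinct note names are Bbb, Gb, Dbb. Stacked in thirds they read Gb–Bbb–Dbb, which is a diminished triad on Gb.
The lowest note is Bbb, the third of the chord, so this is first inversion (figured bass 6).

Gb diminished, first inversion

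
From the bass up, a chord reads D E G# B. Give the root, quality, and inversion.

The distinct note names are D, E, G#, B. Stacked in thirds they read E–G#–B–D, which is a dominant seventh chord on E.
The lowest note is D, the seventh of the chord, so this is third inversion (figured bass 4/2).

E dominant seventh, third inversion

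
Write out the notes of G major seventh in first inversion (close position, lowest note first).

B, D, F#, G

Spelling G major seventh: G–B–D–F#. In first inversion the third is bass, giving B, D, F#, G from the bottom.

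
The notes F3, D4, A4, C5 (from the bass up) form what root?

D

F, D, A, C are the tones of a D minor seventh chord (D–F–A–C), making D the root.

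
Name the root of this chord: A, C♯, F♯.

A, C#, F# are the tones of an F# minor triad (F#–A–C#), making F# the root.

F#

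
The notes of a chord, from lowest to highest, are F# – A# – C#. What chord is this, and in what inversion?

Reducing to letter names: F#, A#, C#. These stack in thirds as F#–A#–C# — an F# major triad.
The lowest note is F#, the root of the chord, so this is root position (figured bass 5/3).

F# major, root position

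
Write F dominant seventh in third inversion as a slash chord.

F7/Eb

Third inversion of F dominant seventh has the seventh (Eb) in the bass. As a slash chord: F7/Eb.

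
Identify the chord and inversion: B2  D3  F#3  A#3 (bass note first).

B minor-major seventh, root position

Reducing to letter names: B, D, F#, A#. These stack in thirds as B–D–F#–A# — a B minor-major seventh chord.
The lowest note is B, the root of the chord, so this is root position (figured bass 7).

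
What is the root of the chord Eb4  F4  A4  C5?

F

The distinct letter names are Eb, F, A, C. Arranged as a stack of thirds they read F–A–C–Eb, so F is the root (an F dominant seventh chord).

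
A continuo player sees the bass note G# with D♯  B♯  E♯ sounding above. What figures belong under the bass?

6/5

The notes G#, D#, B#, E# stack in thirds as E#–G#–B#–D# — an E# minor seventh chord. The bass G# is the third, so this is first inversion: figured 6/5.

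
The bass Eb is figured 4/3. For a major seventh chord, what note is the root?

Ab

The figures 4/3 mean the fifth of the chord is in the bass. If Eb is the fifth of a major seventh chord, the root is Ab (chord tones Ab–C–Eb–G).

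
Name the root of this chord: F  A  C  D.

D

The distinct letter names are F, A, C, D. Arranged as a stack of thirds they read D–F–A–C, so D is the root (a D minor seventh chord).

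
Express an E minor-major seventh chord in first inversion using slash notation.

Em(maj7)/G

First inversion of E minor-major seventh has the third (G) in the bass. As a slash chord: Em(maj7)/G.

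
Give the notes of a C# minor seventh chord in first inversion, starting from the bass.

C# minor seventh is C#–E–G#–B. First inversion puts the third (E) in the bass, with the remaining tones above: E, G#, B, C#.

E, G#, B, C#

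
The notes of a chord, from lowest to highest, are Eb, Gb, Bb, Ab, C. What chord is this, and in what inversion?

Ab dominant ninth, second inversion

Reducing to letter names: Eb, Gb, Bb, Ab, C. These stack in thirds as Ab–C–Eb–Gb–Bb — an Ab dominant ninth chord.
Eb is the fifth of Ab dominant ninth; fifth in the bass means second inversion.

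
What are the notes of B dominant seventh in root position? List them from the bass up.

Spelling B dominant seventh: B–D#–F#–A. In root position the root is bass, giving B, D#, F#, A from the bottom.

B, D#, F#, A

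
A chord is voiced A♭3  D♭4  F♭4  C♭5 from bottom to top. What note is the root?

Db

Reordering Ab, Db, Fb, Cb into stacked thirds gives Db–Fb–Ab–Cb; the bottom of that stack, Db, is the root.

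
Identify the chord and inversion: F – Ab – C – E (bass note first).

Reducing to letter names: F, Ab, C, E. These stack in thirds as F–Ab–C–E — an F minor-major seventh chord.
The lowest note is F, the root of the chord, so this is root position (figured bass 7).

F minor-major seventh, root position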